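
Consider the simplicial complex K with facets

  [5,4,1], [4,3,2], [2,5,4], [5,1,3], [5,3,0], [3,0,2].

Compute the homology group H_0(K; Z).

H_0 = Z.

Fix the vertex order 0 < 1 < 2 < 3 < 4 < 5 and write every simplex with vertices in increasing order. Then dim K = 2 and the simplices of K are:

  0-simplices (6): [0], [1], [2], [3], [4], [5]
  1-simplices (12): [0,2], [0,3], [0,5], [1,3], [1,4], [1,5], [2,3], [2,4], [2,5], [3,4], [3,5], [4,5]
  2-simplices (6): [0,2,3], [0,3,5], [1,3,5], [1,4,5], [2,3,4], [2,4,5]

so the chain groups are C_0 ≅ Z^6, C_1 ≅ Z^12, C_2 ≅ Z^6.

Boundary ∂_1: C_1 → C_0 is given by ∂[p,q] = [q] − [p]. For instance
  ∂[0,3] = [3] − [0].
As a 6×12 matrix over Z this has rank 5, with invariant factors (1,1,1,1,1).

The boundary map ∂_2: C_2 → C_1 sends each 2-simplex [p,q,r] to [q,r] − [p,r] + [p,q]. For instance
  ∂[2,4,5] = [4,5] − [2,5] + [2,4],
  ∂[1,3,5] = [3,5] − [1,5] + [1,3].
The 12×6 boundary matrix has rank 6 and Smith normal form diag(1,1,1,1,1,1).

From H_k ≅ ker(∂_k) / im(∂_{k+1}) we obtain:

  H_0: rank C_0 − rank ∂_1 = 6 − 5 = 1, and the invariant factors of ∂_1 are all 1, so H_0 ≅ Z.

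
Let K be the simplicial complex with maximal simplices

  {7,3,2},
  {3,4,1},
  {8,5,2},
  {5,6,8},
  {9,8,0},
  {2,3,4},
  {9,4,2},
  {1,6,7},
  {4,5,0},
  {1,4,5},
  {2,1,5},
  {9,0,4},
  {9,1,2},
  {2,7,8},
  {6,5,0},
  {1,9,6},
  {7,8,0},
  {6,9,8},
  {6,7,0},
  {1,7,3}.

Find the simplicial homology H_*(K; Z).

H_0 = Z,  H_1 = Z ⊕ Z/2,  H_2 = 0.

Fix the vertex order 0 < 1 < 2 < 3 < 4 < 5 < 6 < 7 < 8 < 9 and write every simplex with vertices in increasing order. Then dim K = 2 and the simplices of K are:

  0-simplices (10): [0], [1], [2], [3], [4], [5], [6], [7], [8], [9]
  1-simplices (30): (30 of them)
  2-simplices (20): (20 of them)

giving chain groups C_0 ≅ Z^10, C_1 ≅ Z^30, C_2 ≅ Z^20.

∂_1: C_1 → C_0 sends each edge [p,q] (with p < q) to q − p. For instance
  ∂[0,9] = [9] − [0].
This gives a 10×30 integer matrix of rank 9; reducing to Smith normal form yields diagonal entries (1,1,1,1,1,1,1,1,1).

∂_2: C_2 → C_1 acts by ∂[p,q,r] = [q,r] − [p,r] + [p,q]. For instance
  ∂[1,4,5] = [4,5] − [1,5] + [1,4],
  ∂[2,4,9] = [4,9] − [2,9] + [2,4].
The 30×20 boundary matrix has rank 20 and Smith normal form diag(1,1,1,1,1,1,1,1,1,1,1,1,1,1,1,1,1,1,1,2).

Reading off H_k = ker ∂_k / im ∂_{k+1}:

  H_0: rank C_0 − rank ∂_1 = 10 − 9 = 1, and the invariant factors of ∂_1 are all 1, so H_0 ≅ Z.
  H_1: rank ker ∂_1 − rank ∂_2 = (30 − 9) − 20 = 1, and ∂_2 has invariant factor 2 > 1, so H_1 ≅ Z ⊕ Z/2.
  H_2: rank ker ∂_2 − rank ∂_3 = (20 − 20) − 0 = 0, and there is no ∂_3, so H_2 ≅ 0.

As a check, the Euler characteristic is 10 − 30 + 20 = 0, which agrees with 1 − 1 + 0 = 0.
(K is a triangulation of the Klein bottle.)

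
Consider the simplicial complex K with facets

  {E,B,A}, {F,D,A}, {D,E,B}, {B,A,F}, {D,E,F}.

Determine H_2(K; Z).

We work with the vertex ordering A < B < D < E < F. The simplices of K, each written with vertices in increasing order, are:

  0-simplices (5): A, B, D, E, F
  1-simplices (10): AB, AD, AE, AF, BD, BE, BF, DE, DF, EF
  2-simplices (5): ABE, ABF, ADF, BDE, DEF

Hence C_0 ≅ Z^5, C_1 ≅ Z^10, C_2 ≅ Z^5.

Boundary ∂_1: C_1 → C_0 is given by ∂[p,q] = [q] − [p].
The 5×10 boundary matrix has rank 4 and Smith normal form diag(1,1,1,1).

Boundary ∂_2: C_2 → C_1 sends each 2-simplex [p,q,r] to [q,r] − [p,r] + [p,q]. For instance
  ∂DEF = EF − DF + DE,
  ∂ABE = BE − AE + AB.
The resulting 10×5 matrix has rank 5, and its Smith normal form has invariant factors (1,1,1,1,1).

Computing H_k = (kernel of ∂_k) / (image of ∂_{k+1}):

  H_2: rank ker ∂_2 − rank ∂_3 = (5 − 5) − 0 = 0, and there is no ∂_3, so H_2 ≅ 0.

H_2 = 0.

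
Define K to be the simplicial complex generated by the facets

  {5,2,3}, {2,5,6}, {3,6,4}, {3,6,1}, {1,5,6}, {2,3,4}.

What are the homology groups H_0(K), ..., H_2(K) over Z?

H_0 = Z,  H_1 = Z,  H_2 = 0.

K has 6 vertices, 12 edges, 6 triangles.
rank ∂_0 = 0, rank ∂_1 = 5 ⇒ b_0 = 6 − 0 − 5 = 1; all invariant factors of ∂_1 are 1 so no torsion. So H_0 = Z.
rank ∂_1 = 5, rank ∂_2 = 6 ⇒ b_1 = 12 − 5 − 6 = 1; all invariant factors of ∂_2 are 1 so no torsion. So H_1 = Z.
rank ∂_2 = 6, rank ∂_3 = 0 ⇒ b_2 = 6 − 6 − 0 = 0. So H_2 = 0.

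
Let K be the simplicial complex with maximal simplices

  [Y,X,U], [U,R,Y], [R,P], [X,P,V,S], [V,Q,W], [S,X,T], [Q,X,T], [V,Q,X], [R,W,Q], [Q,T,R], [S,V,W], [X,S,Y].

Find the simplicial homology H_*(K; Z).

H_0 = Z,  H_1 = Z^2,  H_2 = 0,  H_3 = 0.

Fix the vertex order P < Q < R < S < T < U < V < W < X < Y and write every simplex with vertices in increasing order. Then dim K = 3 and the simplices of K are:

  0-simplices (10): P, Q, R, S, T, U, V, W, X, Y
  1-simplices (24): PR, PS, PV, PX, QR, QT, QV, QW, QX, RT, RU, RW, RY, ST, SV, SW, SX, SY, TX, UX, UY, VW, VX, XY
  2-simplices (14): PSV, PSX, PVX, QRT, QRW, QTX, QVW, QVX, RUY, STX, SVW, SVX, SXY, UXY
  3-simplices (1): PSVX

Hence C_0 ≅ Z^10, C_1 ≅ Z^24, C_2 ≅ Z^14, C_3 ≅ Z^1.

Boundary ∂_1: C_1 → C_0 is given by ∂[p,q] = [q] − [p]. For instance
  ∂QW = W − Q.
The 10×24 boundary matrix has rank 9 and Smith normal form diag(1,1,1,1,1,1,1,1,1).

∂_2: C_2 → C_1 sends each 2-simplex [p,q,r] to [q,r] − [p,r] + [p,q]. For instance
  ∂PSV = SV − PV + PS,
  ∂QTX = TX − QX + QT.
As a 24×14 matrix over Z this has rank 13, with invariant factors (1,1,1,1,1,1,1,1,1,1,1,1,1).

Boundary ∂_3: C_3 → C_2 sends each 3-simplex σ to the alternating sum Σ_i (−1)^i (σ with its i-th vertex removed). For instance
  ∂PSVX = SVX − PVX + PSX − PSV.
As a 14×1 matrix over Z this has rank 1, with invariant factors (1).

Reading off H_k = ker ∂_k / im ∂_{k+1}:

  H_0: rank C_0 − rank ∂_1 = 10 − 9 = 1, and the invariant factors of ∂_1 are all 1, so H_0 ≅ Z.
  H_1: rank ker ∂_1 − rank ∂_2 = (24 − 9) − 13 = 2, and the invariant factors of ∂_2 are all 1, so H_1 ≅ Z^2.
  H_2: rank ker ∂_2 − rank ∂_3 = (14 − 13) − 1 = 0, and the invariant factors of ∂_3 are all 1, so H_2 ≅ 0.
  H_3: rank ker ∂_3 − rank ∂_4 = (1 − 1) − 0 = 0, and there is no ∂_4, so H_3 ≅ 0.

As a check, the Euler characteristic is 10 − 24 + 14 − 1 = -1, which agrees with 1 − 2 + 0 − 0 = -1.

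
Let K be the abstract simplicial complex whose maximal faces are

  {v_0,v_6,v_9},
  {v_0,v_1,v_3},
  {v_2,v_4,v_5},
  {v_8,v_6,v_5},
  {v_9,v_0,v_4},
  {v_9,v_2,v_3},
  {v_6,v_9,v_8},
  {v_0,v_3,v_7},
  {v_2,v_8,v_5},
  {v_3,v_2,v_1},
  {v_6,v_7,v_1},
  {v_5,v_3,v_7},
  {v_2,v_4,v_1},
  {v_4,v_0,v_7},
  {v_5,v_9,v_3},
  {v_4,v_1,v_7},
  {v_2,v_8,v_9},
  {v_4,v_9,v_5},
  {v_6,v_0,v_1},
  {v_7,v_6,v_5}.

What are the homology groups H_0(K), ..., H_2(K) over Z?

H_0 = Z,  H_1 = Z ⊕ Z/2,  H_2 = 0.

Fix the vertex order v_0 < v_1 < v_2 < v_3 < v_4 < v_5 < v_6 < v_7 < v_8 < v_9 and write every simplex with vertices in increasing order. Then dim K = 2 and the simplices of K are:

  0-simplices (10): [v_0], [v_1], [v_2], [v_3], [v_4], [v_5], [v_6], [v_7], [v_8], [v_9]
  1-simplices (30): (30 of them)
  2-simplices (20): (20 of them)

giving chain groups C_0 ≅ Z^10, C_1 ≅ Z^30, C_2 ≅ Z^20.

∂_1: C_1 → C_0 maps an edge to its endpoints' difference, ∂[p,q] = q − p. For instance
  ∂[v_2,v_9] = [v_9] − [v_2].
The resulting 10×30 matrix has rank 9, and its Smith normal form has invariant factors (1,1,1,1,1,1,1,1,1).

∂_2: C_2 → C_1 acts by ∂[p,q,r] = [q,r] − [p,r] + [p,q]. For instance
  ∂[v_2,v_5,v_8] = [v_5,v_8] − [v_2,v_8] + [v_2,v_5],
  ∂[v_0,v_1,v_3] = [v_1,v_3] − [v_0,v_3] + [v_0,v_1].
As a 30×20 matrix over Z this has rank 20, with invariant factors (1,1,1,1,1,1,1,1,1,1,1,1,1,1,1,1,1,1,1,2).

From H_k ≅ ker(∂_k) / im(∂_{k+1}) we obtain:

  H_0: rank C_0 − rank ∂_1 = 10 − 9 = 1, and the invariant factors of ∂_1 are all 1, so H_0 ≅ Z.
  H_1: rank ker ∂_1 − rank ∂_2 = (30 − 9) − 20 = 1, and ∂_2 has invariant factor 2 > 1, so H_1 ≅ Z ⊕ Z/2.
  H_2: rank ker ∂_2 − rank ∂_3 = (20 − 20) − 0 = 0, and there is no ∂_3, so H_2 ≅ 0.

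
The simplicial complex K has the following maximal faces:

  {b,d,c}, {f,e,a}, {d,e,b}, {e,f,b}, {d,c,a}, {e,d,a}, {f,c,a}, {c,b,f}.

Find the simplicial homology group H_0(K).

K has 6 vertices, 12 edges, 8 triangles.
rank ∂_0 = 0, rank ∂_1 = 5 ⇒ b_0 = 6 − 0 − 5 = 1; all invariant factors of ∂_1 are 1 so no torsion. So H_0 ≅ Z.

H_0 = Z.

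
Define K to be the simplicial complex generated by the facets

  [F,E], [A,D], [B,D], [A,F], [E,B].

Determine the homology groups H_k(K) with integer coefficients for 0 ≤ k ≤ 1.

Take the total order A < B < D < E < F on the vertex set. Then K (dimension 1) consists of the simplices:

  0-simplices (5): A, B, D, E, F
  1-simplices (5): AD, AF, BD, BE, EF

so the chain groups are C_0 ≅ Z^5, C_1 ≅ Z^5.

The boundary map ∂_1: C_1 → C_0 maps an edge to its endpoints' difference, ∂[p,q] = q − p. For instance
  ∂BE = E − B.
As a 5×5 matrix over Z this has rank 4, with invariant factors (1,1,1,1).

Computing H_k = (kernel of ∂_k) / (image of ∂_{k+1}):

  H_0: rank C_0 − rank ∂_1 = 5 − 4 = 1, and the invariant factors of ∂_1 are all 1, so H_0 = Z.
  H_1: rank ker ∂_1 − rank ∂_2 = (5 − 4) − 0 = 1, and there is no ∂_2, so H_1 = Z.

As a check, the Euler characteristic is 5 − 5 = 0, which agrees with 1 − 1 = 0.

H_0 = Z,  H_1 = Z.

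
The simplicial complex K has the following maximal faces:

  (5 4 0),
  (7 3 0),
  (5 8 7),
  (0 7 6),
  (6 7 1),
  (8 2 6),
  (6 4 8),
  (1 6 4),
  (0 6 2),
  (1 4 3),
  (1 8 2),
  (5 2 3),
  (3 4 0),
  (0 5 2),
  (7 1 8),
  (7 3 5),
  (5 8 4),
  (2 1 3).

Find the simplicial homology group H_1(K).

Fix the vertex order 0 < 1 < 2 < 3 < 4 < 5 < 6 < 7 < 8 and write every simplex with vertices in increasing order. Then dim K = 2 and the simplices of K are:

  0-simplices (9): [0], [1], [2], [3], [4], [5], [6], [7], [8]
  1-simplices (27): (27 of them)
  2-simplices (18): [0,2,5], [0,2,6], [0,3,4], [0,3,7], [0,4,5], [0,6,7], [1,2,3], [1,2,8], [1,3,4], [1,4,6], [1,6,7], [1,7,8], [2,3,5], [2,6,8], [3,5,7], [4,5,8], [4,6,8], [5,7,8]

giving chain groups C_0 ≅ Z^9, C_1 ≅ Z^27, C_2 ≅ Z^18.

The boundary map ∂_1: C_1 → C_0 sends each edge [p,q] (with p < q) to q − p.
The resulting 9×27 matrix has rank 8, and its Smith normal form has invariant factors (1,1,1,1,1,1,1,1).

∂_2: C_2 → C_1 sends each 2-simplex [p,q,r] to [q,r] − [p,r] + [p,q]. For instance
  ∂[4,6,8] = [6,8] − [4,8] + [4,6],
  ∂[1,4,6] = [4,6] − [1,6] + [1,4].
This gives a 27×18 integer matrix of rank 18; reducing to Smith normal form yields diagonal entries (1,1,1,1,1,1,1,1,1,1,1,1,1,1,1,1,1,2).

Computing H_k = (kernel of ∂_k) / (image of ∂_{k+1}):

  H_1: rank ker ∂_1 − rank ∂_2 = (27 − 8) − 18 = 1, and ∂_2 has invariant factor 2 > 1, so H_1 ≅ Z ⊕ Z/2Z.

H_1 ≅ Z ⊕ Z/2Z.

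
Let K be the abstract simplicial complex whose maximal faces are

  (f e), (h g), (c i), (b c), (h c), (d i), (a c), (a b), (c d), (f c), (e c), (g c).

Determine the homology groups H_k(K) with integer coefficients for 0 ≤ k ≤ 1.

We work with the vertex ordering a < b < c < d < e < f < g < h < i. The simplices of K, each written with vertices in increasing order, are:

  0-simplices (9): a, b, c, d, e, f, g, h, i
  1-simplices (12): ab, ac, bc, cd, ce, cf, cg, ch, ci, di, ef, gh

giving chain groups C_0 ≅ Z^9, C_1 ≅ Z^12.

∂_1: C_1 → C_0 maps an edge to its endpoints' difference, ∂[p,q] = q − p. For instance
  ∂cf = f − c.
This gives a 9×12 integer matrix of rank 8; reducing to Smith normal form yields diagonal entries (1,1,1,1,1,1,1,1).

Computing H_k = (kernel of ∂_k) / (image of ∂_{k+1}):

  H_0: rank C_0 − rank ∂_1 = 9 − 8 = 1, and the invariant factors of ∂_1 are all 1, so H_0 = Z.
  H_1: rank ker ∂_1 − rank ∂_2 = (12 − 8) − 0 = 4, and there is no ∂_2, so H_1 = Z^4.

As a check, the Euler characteristic is 9 − 12 = -3, which agrees with 1 − 4 = -3.
(K is a triangulation of a wedge of 4 circles.)

H_0 ≅ Z,  H_1 ≅ Z^4.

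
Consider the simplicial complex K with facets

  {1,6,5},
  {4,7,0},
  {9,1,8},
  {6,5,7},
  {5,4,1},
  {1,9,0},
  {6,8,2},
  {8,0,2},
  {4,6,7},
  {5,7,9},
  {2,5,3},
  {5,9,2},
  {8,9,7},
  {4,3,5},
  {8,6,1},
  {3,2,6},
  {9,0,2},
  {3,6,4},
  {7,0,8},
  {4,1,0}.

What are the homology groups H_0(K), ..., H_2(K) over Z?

Fix the vertex order 0 < 1 < 2 < 3 < 4 < 5 < 6 < 7 < 8 < 9 and write every simplex with vertices in increasing order. Then dim K = 2 and the simplices of K are:

  0-simplices (10): [0], [1], [2], [3], [4], [5], [6], [7], [8], [9]
  1-simplices (30): (30 of them)
  2-simplices (20): (20 of them)

Hence C_0 ≅ Z^10, C_1 ≅ Z^30, C_2 ≅ Z^20.

The boundary map ∂_1: C_1 → C_0 maps an edge to its endpoints' difference, ∂[p,q] = q − p. For instance
  ∂[2,8] = [8] − [2].
The resulting 10×30 matrix has rank 9, and its Smith normal form has invariant factors (1,1,1,1,1,1,1,1,1).

∂_2: C_2 → C_1 sends each 2-simplex [p,q,r] to [q,r] − [p,r] + [p,q]. For instance
  ∂[1,8,9] = [8,9] − [1,9] + [1,8],
  ∂[3,4,6] = [4,6] − [3,6] + [3,4].
The 30×20 boundary matrix has rank 20 and Smith normal form diag(1,1,1,1,1,1,1,1,1,1,1,1,1,1,1,1,1,1,1,2).

Computing H_k = (kernel of ∂_k) / (image of ∂_{k+1}):

  H_0: rank C_0 − rank ∂_1 = 10 − 9 = 1, and the invariant factors of ∂_1 are all 1, so H_0 = Z.
  H_1: rank ker ∂_1 − rank ∂_2 = (30 − 9) − 20 = 1, and ∂_2 has invariant factor 2 > 1, so H_1 = Z ⊕ Z/2Z.
  H_2: rank ker ∂_2 − rank ∂_3 = (20 − 20) − 0 = 0, and there is no ∂_3, so H_2 = 0.

As a check, the Euler characteristic is 10 − 30 + 20 = 0, which agrees with 1 − 1 + 0 = 0.
(K is a triangulation of the Klein bottle.)

H_0 = Z,  H_1 = Z ⊕ Z/2Z,  H_2 = 0.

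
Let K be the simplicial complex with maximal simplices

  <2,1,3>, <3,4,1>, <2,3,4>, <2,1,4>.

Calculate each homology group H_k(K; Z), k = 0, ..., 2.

H_0 = Z,  H_1 = 0,  H_2 = Z.

Take the total order 1 < 2 < 3 < 4 on the vertex set. Then K (dimension 2) consists of the simplices:

  0-simplices (4): [1], [2], [3], [4]
  1-simplices (6): [1,2], [1,3], [1,4], [2,3], [2,4], [3,4]
  2-simplices (4): [1,2,3], [1,2,4], [1,3,4], [2,3,4]

so the chain groups are C_0 ≅ Z^4, C_1 ≅ Z^6, C_2 ≅ Z^4.

Boundary ∂_1: C_1 → C_0 sends each edge [p,q] (with p < q) to q − p. For instance
  ∂[1,4] = [4] − [1].
This gives a 4×6 integer matrix of rank 3; reducing to Smith normal form yields diagonal entries (1,1,1).

The boundary map ∂_2: C_2 → C_1 sends each 2-simplex [p,q,r] to [q,r] − [p,r] + [p,q]. For instance
  ∂[2,3,4] = [3,4] − [2,4] + [2,3],
  ∂[1,3,4] = [3,4] − [1,4] + [1,3].
This gives a 6×4 integer matrix of rank 3; reducing to Smith normal form yields diagonal entries (1,1,1).

From H_k ≅ ker(∂_k) / im(∂_{k+1}) we obtain:

  H_0: rank C_0 − rank ∂_1 = 4 − 3 = 1, and the invariant factors of ∂_1 are all 1, so H_0 = Z.
  H_1: rank ker ∂_1 − rank ∂_2 = (6 − 3) − 3 = 0, and the invariant factors of ∂_2 are all 1, so H_1 = 0.
  H_2: rank ker ∂_2 − rank ∂_3 = (4 − 3) − 0 = 1, and there is no ∂_3, so H_2 = Z.

As a check, the Euler characteristic is 4 − 6 + 4 = 2, which agrees with 1 − 0 + 1 = 2.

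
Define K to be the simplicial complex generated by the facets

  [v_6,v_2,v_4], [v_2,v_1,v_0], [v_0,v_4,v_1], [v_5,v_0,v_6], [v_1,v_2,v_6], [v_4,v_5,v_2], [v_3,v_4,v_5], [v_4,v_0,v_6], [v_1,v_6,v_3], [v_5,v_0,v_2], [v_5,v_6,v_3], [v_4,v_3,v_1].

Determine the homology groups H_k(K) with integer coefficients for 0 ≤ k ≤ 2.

We work with the vertex ordering v_0 < v_1 < v_2 < v_3 < v_4 < v_5 < v_6. The simplices of K, each written with vertices in increasing order, are:

  0-simplices (7): [v_0], [v_1], [v_2], [v_3], [v_4], [v_5], [v_6]
  1-simplices (18): (18 of them)
  2-simplices (12): (12 of them)

so the chain groups are C_0 ≅ Z^7, C_1 ≅ Z^18, C_2 ≅ Z^12.

The boundary map ∂_1: C_1 → C_0 maps an edge to its endpoints' difference, ∂[p,q] = q − p. For instance
  ∂[v_0,v_1] = [v_1] − [v_0].
As a 7×18 matrix over Z this has rank 6, with invariant factors (1,1,1,1,1,1).

The boundary map ∂_2: C_2 → C_1 sends each 2-simplex [p,q,r] to [q,r] − [p,r] + [p,q]. For instance
  ∂[v_1,v_2,v_6] = [v_2,v_6] − [v_1,v_6] + [v_1,v_2],
  ∂[v_2,v_4,v_5] = [v_4,v_5] − [v_2,v_5] + [v_2,v_4].
The resulting 18×12 matrix has rank 12, and its Smith normal form has invariant factors (1,1,1,1,1,1,1,1,1,1,1,2).

From H_k ≅ ker(∂_k) / im(∂_{k+1}) we obtain:

  H_0: rank C_0 − rank ∂_1 = 7 − 6 = 1, and the invariant factors of ∂_1 are all 1, so H_0 = Z.
  H_1: rank ker ∂_1 − rank ∂_2 = (18 − 6) − 12 = 0, and ∂_2 has invariant factor 2 > 1, so H_1 = Z/2.
  H_2: rank ker ∂_2 − rank ∂_3 = (12 − 12) − 0 = 0, and there is no ∂_3, so H_2 = 0.

As a check, the Euler characteristic is 7 − 18 + 12 = 1, which agrees with 1 − 0 + 0 = 1.

H_0 ≅ Z,  H_1 ≅ Z/2,  H_2 = 0.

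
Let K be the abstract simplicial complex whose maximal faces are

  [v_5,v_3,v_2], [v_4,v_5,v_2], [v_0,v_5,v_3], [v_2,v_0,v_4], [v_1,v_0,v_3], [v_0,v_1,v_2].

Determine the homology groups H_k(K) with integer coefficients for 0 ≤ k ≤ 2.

H_0 = Z,  H_1 = Z,  H_2 = 0.

Take the total order v_0 < v_1 < v_2 < v_3 < v_4 < v_5 on the vertex set. Then K (dimension 2) consists of the simplices:

  0-simplices (6): [v_0], [v_1], [v_2], [v_3], [v_4], [v_5]
  1-simplices (12): [v_0,v_1], [v_0,v_2], [v_0,v_3], [v_0,v_4], [v_0,v_5], [v_1,v_2], [v_1,v_3], [v_2,v_3], [v_2,v_4], [v_2,v_5], [v_3,v_5], [v_4,v_5]
  2-simplices (6): [v_0,v_1,v_2], [v_0,v_1,v_3], [v_0,v_2,v_4], [v_0,v_3,v_5], [v_2,v_3,v_5], [v_2,v_4,v_5]

Hence C_0 ≅ Z^6, C_1 ≅ Z^12, C_2 ≅ Z^6.

The boundary map ∂_1: C_1 → C_0 sends each edge [p,q] (with p < q) to q − p. For instance
  ∂[v_1,v_3] = [v_3] − [v_1].
As a 6×12 matrix over Z this has rank 5, with invariant factors (1,1,1,1,1).

Boundary ∂_2: C_2 → C_1 acts by ∂[p,q,r] = [q,r] − [p,r] + [p,q]. For instance
  ∂[v_0,v_1,v_3] = [v_1,v_3] − [v_0,v_3] + [v_0,v_1],
  ∂[v_2,v_3,v_5] = [v_3,v_5] − [v_2,v_5] + [v_2,v_3].
As a 12×6 matrix over Z this has rank 6, with invariant factors (1,1,1,1,1,1).

Reading off H_k = ker ∂_k / im ∂_{k+1}:

  H_0: rank C_0 − rank ∂_1 = 6 − 5 = 1, and the invariant factors of ∂_1 are all 1, so H_0 ≅ Z.
  H_1: rank ker ∂_1 − rank ∂_2 = (12 − 5) − 6 = 1, and the invariant factors of ∂_2 are all 1, so H_1 ≅ Z.
  H_2: rank ker ∂_2 − rank ∂_3 = (6 − 6) − 0 = 0, and there is no ∂_3, so H_2 ≅ 0.

(K is a triangulation of the cylinder S^1 x I.)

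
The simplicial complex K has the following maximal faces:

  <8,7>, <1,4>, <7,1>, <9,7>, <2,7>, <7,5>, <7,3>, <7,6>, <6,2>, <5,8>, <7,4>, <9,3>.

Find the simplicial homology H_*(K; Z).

H_0 ≅ Z,  H_1 ≅ Z^4.

K has 9 vertices, 12 edges.
rank ∂_0 = 0, rank ∂_1 = 8 ⇒ b_0 = 9 − 0 − 8 = 1; all invariant factors of ∂_1 are 1 so no torsion. So H_0 = Z.
rank ∂_1 = 8, rank ∂_2 = 0 ⇒ b_1 = 12 − 8 − 0 = 4. So H_1 = Z^4.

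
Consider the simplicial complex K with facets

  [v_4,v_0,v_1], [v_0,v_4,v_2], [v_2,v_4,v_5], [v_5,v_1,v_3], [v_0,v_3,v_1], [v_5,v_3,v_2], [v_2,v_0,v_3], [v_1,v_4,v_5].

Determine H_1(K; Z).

H_1 = 0.

Order the vertices as v_0 < v_1 < v_2 < v_3 < v_4 < v_5. Listing each simplex with vertices in this order, K has dimension 2 with simplices:

  0-simplices (6): [v_0], [v_1], [v_2], [v_3], [v_4], [v_5]
  1-simplices (12): [v_0,v_1], [v_0,v_2], [v_0,v_3], [v_0,v_4], [v_1,v_3], [v_1,v_4], [v_1,v_5], [v_2,v_3], [v_2,v_4], [v_2,v_5], [v_3,v_5], [v_4,v_5]
  2-simplices (8): [v_0,v_1,v_3], [v_0,v_1,v_4], [v_0,v_2,v_3], [v_0,v_2,v_4], [v_1,v_3,v_5], [v_1,v_4,v_5], [v_2,v_3,v_5], [v_2,v_4,v_5]

giving chain groups C_0 ≅ Z^6, C_1 ≅ Z^12, C_2 ≅ Z^8.

Boundary ∂_1: C_1 → C_0 sends each edge [p,q] (with p < q) to q − p. For instance
  ∂[v_1,v_3] = [v_3] − [v_1].
As a 6×12 matrix over Z this has rank 5, with invariant factors (1,1,1,1,1).

∂_2: C_2 → C_1 acts by ∂[p,q,r] = [q,r] − [p,r] + [p,q]. For instance
  ∂[v_2,v_3,v_5] = [v_3,v_5] − [v_2,v_5] + [v_2,v_3],
  ∂[v_0,v_1,v_3] = [v_1,v_3] − [v_0,v_3] + [v_0,v_1].
This gives a 12×8 integer matrix of rank 7; reducing to Smith normal form yields diagonal entries (1,1,1,1,1,1,1).

Reading off H_k = ker ∂_k / im ∂_{k+1}:

  H_1: rank ker ∂_1 − rank ∂_2 = (12 − 5) − 7 = 0, and the invariant factors of ∂_2 are all 1, so H_1 = 0.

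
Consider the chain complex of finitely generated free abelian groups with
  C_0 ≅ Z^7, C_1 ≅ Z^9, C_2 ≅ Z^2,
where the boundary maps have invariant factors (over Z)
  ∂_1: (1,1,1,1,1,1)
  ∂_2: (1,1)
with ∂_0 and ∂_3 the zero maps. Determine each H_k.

H_0: b_0 = 7 − 0 − 6 = 1; torsion from ∂_1 factors > 1: none. So H_0 ≅ Z.
H_1: b_1 = 9 − 6 − 2 = 1; torsion from ∂_2 factors > 1: none. So H_1 ≅ Z.
H_2: b_2 = 2 − 2 − 0 = 0; torsion from ∂_3 factors > 1: none. So H_2 ≅ 0.

H_0 ≅ Z,  H_1 ≅ Z,  H_2 = 0.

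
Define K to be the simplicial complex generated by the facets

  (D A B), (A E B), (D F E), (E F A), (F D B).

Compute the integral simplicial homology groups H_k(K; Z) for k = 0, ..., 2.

H_0 = Z,  H_1 = Z,  H_2 = 0.

Fix the vertex order A < B < D < E < F and write every simplex with vertices in increasing order. Then dim K = 2 and the simplices of K are:

  0-simplices (5): A, B, D, E, F
  1-simplices (10): AB, AD, AE, AF, BD, BE, BF, DE, DF, EF
  2-simplices (5): ABD, ABE, AEF, BDF, DEF

giving chain groups C_0 ≅ Z^5, C_1 ≅ Z^10, C_2 ≅ Z^5.

The boundary map ∂_1: C_1 → C_0 sends each edge [p,q] (with p < q) to q − p.
The resulting 5×10 matrix has rank 4, and its Smith normal form has invariant factors (1,1,1,1).

∂_2: C_2 → C_1 sends each 2-simplex [p,q,r] to [q,r] − [p,r] + [p,q]. For instance
  ∂ABD = BD − AD + AB,
  ∂ABE = BE − AE + AB.
The resulting 10×5 matrix has rank 5, and its Smith normal form has invariant factors (1,1,1,1,1).

Computing H_k = (kernel of ∂_k) / (image of ∂_{k+1}):

  H_0: rank C_0 − rank ∂_1 = 5 − 4 = 1, and the invariant factors of ∂_1 are all 1, so H_0 = Z.
  H_1: rank ker ∂_1 − rank ∂_2 = (10 − 4) − 5 = 1, and the invariant factors of ∂_2 are all 1, so H_1 = Z.
  H_2: rank ker ∂_2 − rank ∂_3 = (5 − 5) − 0 = 0, and there is no ∂_3, so H_2 = 0.

As a check, the Euler characteristic is 5 − 10 + 5 = 0, which agrees with 1 − 1 + 0 = 0.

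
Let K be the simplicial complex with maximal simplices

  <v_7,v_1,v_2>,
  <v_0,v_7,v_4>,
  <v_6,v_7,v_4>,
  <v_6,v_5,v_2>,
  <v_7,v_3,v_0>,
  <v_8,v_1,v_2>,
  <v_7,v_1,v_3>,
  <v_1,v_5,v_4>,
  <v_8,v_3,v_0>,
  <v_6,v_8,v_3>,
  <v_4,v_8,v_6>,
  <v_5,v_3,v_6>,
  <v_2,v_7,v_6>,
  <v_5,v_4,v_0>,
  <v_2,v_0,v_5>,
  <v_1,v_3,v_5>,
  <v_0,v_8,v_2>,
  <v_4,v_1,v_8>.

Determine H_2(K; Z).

H_2 = Z.

Order the vertices as v_0 < v_1 < v_2 < v_3 < v_4 < v_5 < v_6 < v_7 < v_8. Listing each simplex with vertices in this order, K has dimension 2 with simplices:

  0-simplices (9): [v_0], [v_1], [v_2], [v_3], [v_4], [v_5], [v_6], [v_7], [v_8]
  1-simplices (27): (27 of them)
  2-simplices (18): (18 of them)

giving chain groups C_0 ≅ Z^9, C_1 ≅ Z^27, C_2 ≅ Z^18.

Boundary ∂_1: C_1 → C_0 maps an edge to its endpoints' difference, ∂[p,q] = q − p. For instance
  ∂[v_3,v_6] = [v_6] − [v_3].
As a 9×27 matrix over Z this has rank 8, with invariant factors (1,1,1,1,1,1,1,1).

The boundary map ∂_2: C_2 → C_1 acts by ∂[p,q,r] = [q,r] − [p,r] + [p,q]. For instance
  ∂[v_3,v_5,v_6] = [v_5,v_6] − [v_3,v_6] + [v_3,v_5],
  ∂[v_1,v_2,v_8] = [v_2,v_8] − [v_1,v_8] + [v_1,v_2].
As a 27×18 matrix over Z this has rank 17, with invariant factors (1,1,1,1,1,1,1,1,1,1,1,1,1,1,1,1,1).

Computing H_k = (kernel of ∂_k) / (image of ∂_{k+1}):

  H_2: rank ker ∂_2 − rank ∂_3 = (18 − 17) − 0 = 1, and there is no ∂_3, so H_2 ≅ Z.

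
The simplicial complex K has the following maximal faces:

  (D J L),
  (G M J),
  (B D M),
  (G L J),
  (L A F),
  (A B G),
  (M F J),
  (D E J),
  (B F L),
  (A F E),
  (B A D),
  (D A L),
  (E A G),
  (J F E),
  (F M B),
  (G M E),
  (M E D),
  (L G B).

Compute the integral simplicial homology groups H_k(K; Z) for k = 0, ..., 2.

H_0 = Z,  H_1 = Z ⊕ Z/2Z,  H_2 = 0.

Order the vertices as A < B < D < E < F < G < J < L < M. Listing each simplex with vertices in this order, K has dimension 2 with simplices:

  0-simplices (9): A, B, D, E, F, G, J, L, M
  1-simplices (27): AB, AD, AE, AF, AG, AL, BD, BF, BG, BL, BM, DE, DJ, DL, DM, EF, EG, EJ, EM, FJ, FL, FM, GJ, GL, GM, JL, JM
  2-simplices (18): ABD, ABG, ADL, AEF, AEG, AFL, BDM, BFL, BFM, BGL, DEJ, DEM, DJL, EFJ, EGM, FJM, GJL, GJM

so the chain groups are C_0 ≅ Z^9, C_1 ≅ Z^27, C_2 ≅ Z^18.

∂_1: C_1 → C_0 sends each edge [p,q] (with p < q) to q − p. For instance
  ∂BM = M − B.
The resulting 9×27 matrix has rank 8, and its Smith normal form has invariant factors (1,1,1,1,1,1,1,1).

Boundary ∂_2: C_2 → C_1 maps a triangle to the signed sum of its edges. For instance
  ∂GJM = JM − GM + GJ,
  ∂DEJ = EJ − DJ + DE.
The 27×18 boundary matrix has rank 18 and Smith normal form diag(1,1,1,1,1,1,1,1,1,1,1,1,1,1,1,1,1,2).

Reading off H_k = ker ∂_k / im ∂_{k+1}:

  H_0: rank C_0 − rank ∂_1 = 9 − 8 = 1, and the invariant factors of ∂_1 are all 1, so H_0 ≅ Z.
  H_1: rank ker ∂_1 − rank ∂_2 = (27 − 8) − 18 = 1, and ∂_2 has invariant factor 2 > 1, so H_1 ≅ Z ⊕ Z/2Z.
  H_2: rank ker ∂_2 − rank ∂_3 = (18 − 18) − 0 = 0, and there is no ∂_3, so H_2 ≅ 0.

(K is a triangulation of the Klein bottle.)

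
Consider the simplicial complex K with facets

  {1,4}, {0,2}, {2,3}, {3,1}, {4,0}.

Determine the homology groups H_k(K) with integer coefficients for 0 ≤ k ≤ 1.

H_0 ≅ Z,  H_1 ≅ Z.

Fix the vertex order 0 < 1 < 2 < 3 < 4 and write every simplex with vertices in increasing order. Then dim K = 1 and the simplices of K are:

  0-simplices (5): [0], [1], [2], [3], [4]
  1-simplices (5): [0,2], [0,4], [1,3], [1,4], [2,3]

Hence C_0 ≅ Z^5, C_1 ≅ Z^5.

The boundary map ∂_1: C_1 → C_0 maps an edge to its endpoints' difference, ∂[p,q] = q − p. For instance
  ∂[0,4] = [4] − [0].
The 5×5 boundary matrix has rank 4 and Smith normal form diag(1,1,1,1).

Now H_k = ker ∂_k / im ∂_{k+1}, so:

  H_0: rank C_0 − rank ∂_1 = 5 − 4 = 1, and the invariant factors of ∂_1 are all 1, so H_0 ≅ Z.
  H_1: rank ker ∂_1 − rank ∂_2 = (5 − 4) − 0 = 1, and there is no ∂_2, so H_1 ≅ Z.

As a check, the Euler characteristic is 5 − 5 = 0, which agrees with 1 − 1 = 0.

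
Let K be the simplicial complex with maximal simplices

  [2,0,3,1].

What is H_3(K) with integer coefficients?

H_3 = 0.

Order the vertices as 0 < 1 < 2 < 3. Listing each simplex with vertices in this order, K has dimension 3 with simplices:

  0-simplices (4): [0], [1], [2], [3]
  1-simplices (6): [0,1], [0,2], [0,3], [1,2], [1,3], [2,3]
  2-simplices (4): [0,1,2], [0,1,3], [0,2,3], [1,2,3]
  3-simplices (1): [0,1,2,3]

giving chain groups C_0 ≅ Z^4, C_1 ≅ Z^6, C_2 ≅ Z^4, C_3 ≅ Z^1.

The boundary map ∂_1: C_1 → C_0 is given by ∂[p,q] = [q] − [p]. For instance
  ∂[1,3] = [3] − [1].
This gives a 4×6 integer matrix of rank 3; reducing to Smith normal form yields diagonal entries (1,1,1).

The boundary map ∂_2: C_2 → C_1 acts by ∂[p,q,r] = [q,r] − [p,r] + [p,q]. For instance
  ∂[0,2,3] = [2,3] − [0,3] + [0,2],
  ∂[0,1,3] = [1,3] − [0,3] + [0,1].
This gives a 6×4 integer matrix of rank 3; reducing to Smith normal form yields diagonal entries (1,1,1).

Boundary ∂_3: C_3 → C_2 sends each 3-simplex σ to the alternating sum Σ_i (−1)^i (σ with its i-th vertex removed). For instance
  ∂[0,1,2,3] = [1,2,3] − [0,2,3] + [0,1,3] − [0,1,2].
As a 4×1 matrix over Z this has rank 1, with invariant factors (1).

Now H_k = ker ∂_k / im ∂_{k+1}, so:

  H_3: rank ker ∂_3 − rank ∂_4 = (1 − 1) − 0 = 0, and there is no ∂_4, so H_3 = 0.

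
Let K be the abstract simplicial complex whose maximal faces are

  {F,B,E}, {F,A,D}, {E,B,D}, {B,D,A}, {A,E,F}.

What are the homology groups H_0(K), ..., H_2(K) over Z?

H_0 = Z,  H_1 = Z,  H_2 = 0.

K has 5 vertices, 10 edges, 5 triangles.
rank ∂_0 = 0, rank ∂_1 = 4 ⇒ b_0 = 5 − 0 − 4 = 1; all invariant factors of ∂_1 are 1 so no torsion. So H_0 = Z.
rank ∂_1 = 4, rank ∂_2 = 5 ⇒ b_1 = 10 − 4 − 5 = 1; all invariant factors of ∂_2 are 1 so no torsion. So H_1 = Z.
rank ∂_2 = 5, rank ∂_3 = 0 ⇒ b_2 = 5 − 5 − 0 = 0. So H_2 = 0.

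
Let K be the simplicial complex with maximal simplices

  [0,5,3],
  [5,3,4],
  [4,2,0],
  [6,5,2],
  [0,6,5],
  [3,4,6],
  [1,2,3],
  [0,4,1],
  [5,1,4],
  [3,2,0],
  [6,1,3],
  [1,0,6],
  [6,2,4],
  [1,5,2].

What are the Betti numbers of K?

b_0 = 1, b_1 = 2, b_2 = 1.

K has 7 vertices, 21 edges, 14 triangles.
rank ∂_0 = 0, rank ∂_1 = 6 ⇒ b_0 = 7 − 0 − 6 = 1; all invariant factors of ∂_1 are 1 so no torsion. So H_0 = Z.
rank ∂_1 = 6, rank ∂_2 = 13 ⇒ b_1 = 21 − 6 − 13 = 2; all invariant factors of ∂_2 are 1 so no torsion. So H_1 = Z^2.
rank ∂_2 = 13, rank ∂_3 = 0 ⇒ b_2 = 14 − 13 − 0 = 1. So H_2 = Z.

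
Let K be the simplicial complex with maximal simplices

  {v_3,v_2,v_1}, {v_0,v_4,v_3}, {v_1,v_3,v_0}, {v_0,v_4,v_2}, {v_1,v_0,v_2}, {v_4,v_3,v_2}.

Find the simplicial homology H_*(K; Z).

H_0 = Z,  H_1 = 0,  H_2 = Z.

Take the total order v_0 < v_1 < v_2 < v_3 < v_4 on the vertex set. Then K (dimension 2) consists of the simplices:

  0-simplices (5): [v_0], [v_1], [v_2], [v_3], [v_4]
  1-simplices (9): [v_0,v_1], [v_0,v_2], [v_0,v_3], [v_0,v_4], [v_1,v_2], [v_1,v_3], [v_2,v_3], [v_2,v_4], [v_3,v_4]
  2-simplices (6): [v_0,v_1,v_2], [v_0,v_1,v_3], [v_0,v_2,v_4], [v_0,v_3,v_4], [v_1,v_2,v_3], [v_2,v_3,v_4]

Hence C_0 ≅ Z^5, C_1 ≅ Z^9, C_2 ≅ Z^6.

∂_1: C_1 → C_0 sends each edge [p,q] (with p < q) to q − p.
The 5×9 boundary matrix has rank 4 and Smith normal form diag(1,1,1,1).

Boundary ∂_2: C_2 → C_1 sends each 2-simplex [p,q,r] to [q,r] − [p,r] + [p,q]. For instance
  ∂[v_2,v_3,v_4] = [v_3,v_4] − [v_2,v_4] + [v_2,v_3],
  ∂[v_1,v_2,v_3] = [v_2,v_3] − [v_1,v_3] + [v_1,v_2].
The resulting 9×6 matrix has rank 5, and its Smith normal form has invariant factors (1,1,1,1,1).

Reading off H_k = ker ∂_k / im ∂_{k+1}:

  H_0: rank C_0 − rank ∂_1 = 5 − 4 = 1, and the invariant factors of ∂_1 are all 1, so H_0 ≅ Z.
  H_1: rank ker ∂_1 − rank ∂_2 = (9 − 4) − 5 = 0, and the invariant factors of ∂_2 are all 1, so H_1 ≅ 0.
  H_2: rank ker ∂_2 − rank ∂_3 = (6 − 5) − 0 = 1, and there is no ∂_3, so H_2 ≅ Z.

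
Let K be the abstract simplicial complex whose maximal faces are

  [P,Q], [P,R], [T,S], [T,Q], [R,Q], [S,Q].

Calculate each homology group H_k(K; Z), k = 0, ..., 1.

Take the total order P < Q < R < S < T on the vertex set. Then K (dimension 1) consists of the simplices:

  0-simplices (5): P, Q, R, S, T
  1-simplices (6): PQ, PR, QR, QS, QT, ST

so the chain groups are C_0 ≅ Z^5, C_1 ≅ Z^6.

The boundary map ∂_1: C_1 → C_0 is given by ∂[p,q] = [q] − [p]. For instance
  ∂QT = T − Q.
As a 5×6 matrix over Z this has rank 4, with invariant factors (1,1,1,1).

Computing H_k = (kernel of ∂_k) / (image of ∂_{k+1}):

  H_0: rank C_0 − rank ∂_1 = 5 − 4 = 1, and the invariant factors of ∂_1 are all 1, so H_0 = Z.
  H_1: rank ker ∂_1 − rank ∂_2 = (6 − 4) − 0 = 2, and there is no ∂_2, so H_1 = Z^2.

H_0 = Z,  H_1 = Z^2.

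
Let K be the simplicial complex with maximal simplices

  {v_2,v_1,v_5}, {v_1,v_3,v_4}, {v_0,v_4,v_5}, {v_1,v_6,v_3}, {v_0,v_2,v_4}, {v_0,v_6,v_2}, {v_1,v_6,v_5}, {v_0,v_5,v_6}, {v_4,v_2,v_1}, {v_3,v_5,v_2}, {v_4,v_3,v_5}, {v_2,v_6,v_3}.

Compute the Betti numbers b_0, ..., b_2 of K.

b_0 = 1, b_1 = 0, b_2 = 0.

We work with the vertex ordering v_0 < v_1 < v_2 < v_3 < v_4 < v_5 < v_6. The simplices of K, each written with vertices in increasing order, are:

  0-simplices (7): [v_0], [v_1], [v_2], [v_3], [v_4], [v_5], [v_6]
  1-simplices (18): (18 of them)
  2-simplices (12): (12 of them)

so the chain groups are C_0 ≅ Z^7, C_1 ≅ Z^18, C_2 ≅ Z^12.

∂_1: C_1 → C_0 is given by ∂[p,q] = [q] − [p]. For instance
  ∂[v_0,v_4] = [v_4] − [v_0].
The resulting 7×18 matrix has rank 6, and its Smith normal form has invariant factors (1,1,1,1,1,1).

∂_2: C_2 → C_1 acts by ∂[p,q,r] = [q,r] − [p,r] + [p,q]. For instance
  ∂[v_1,v_3,v_6] = [v_3,v_6] − [v_1,v_6] + [v_1,v_3],
  ∂[v_3,v_4,v_5] = [v_4,v_5] − [v_3,v_5] + [v_3,v_4].
The 18×12 boundary matrix has rank 12 and Smith normal form diag(1,1,1,1,1,1,1,1,1,1,1,2).

Computing H_k = (kernel of ∂_k) / (image of ∂_{k+1}):

  H_0: rank C_0 − rank ∂_1 = 7 − 6 = 1, and the invariant factors of ∂_1 are all 1, so H_0 = Z.
  H_1: rank ker ∂_1 − rank ∂_2 = (18 − 6) − 12 = 0, and ∂_2 has invariant factor 2 > 1, so H_1 = Z/2.
  H_2: rank ker ∂_2 − rank ∂_3 = (12 − 12) − 0 = 0, and there is no ∂_3, so H_2 = 0.

As a check, the Euler characteristic is 7 − 18 + 12 = 1, which agrees with 1 − 0 + 0 = 1.
(K is a triangulation of the real projective plane RP^2.)

Hence the Betti numbers are b_0 = 1, b_1 = 0, b_2 = 0.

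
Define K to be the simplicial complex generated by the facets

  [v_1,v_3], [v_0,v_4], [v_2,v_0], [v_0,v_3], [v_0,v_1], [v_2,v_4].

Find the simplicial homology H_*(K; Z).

H_0 ≅ Z,  H_1 ≅ Z^2.

Fix the vertex order v_0 < v_1 < v_2 < v_3 < v_4 and write every simplex with vertices in increasing order. Then dim K = 1 and the simplices of K are:

  0-simplices (5): [v_0], [v_1], [v_2], [v_3], [v_4]
  1-simplices (6): [v_0,v_1], [v_0,v_2], [v_0,v_3], [v_0,v_4], [v_1,v_3], [v_2,v_4]

Hence C_0 ≅ Z^5, C_1 ≅ Z^6.

The boundary map ∂_1: C_1 → C_0 sends each edge [p,q] (with p < q) to q − p. For instance
  ∂[v_0,v_2] = [v_2] − [v_0].
This gives a 5×6 integer matrix of rank 4; reducing to Smith normal form yields diagonal entries (1,1,1,1).

Computing H_k = (kernel of ∂_k) / (image of ∂_{k+1}):

  H_0: rank C_0 − rank ∂_1 = 5 − 4 = 1, and the invariant factors of ∂_1 are all 1, so H_0 = Z.
  H_1: rank ker ∂_1 − rank ∂_2 = (6 − 4) − 0 = 2, and there is no ∂_2, so H_1 = Z^2.

(K is a triangulation of a wedge of 2 circles.)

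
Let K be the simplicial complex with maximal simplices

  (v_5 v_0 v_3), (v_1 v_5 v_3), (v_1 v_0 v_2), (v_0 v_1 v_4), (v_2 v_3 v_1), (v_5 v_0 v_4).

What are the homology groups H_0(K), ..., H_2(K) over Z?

H_0 = Z,  H_1 = Z,  H_2 = 0.

Take the total order v_0 < v_1 < v_2 < v_3 < v_4 < v_5 on the vertex set. Then K (dimension 2) consists of the simplices:

  0-simplices (6): [v_0], [v_1], [v_2], [v_3], [v_4], [v_5]
  1-simplices (12): [v_0,v_1], [v_0,v_2], [v_0,v_3], [v_0,v_4], [v_0,v_5], [v_1,v_2], [v_1,v_3], [v_1,v_4], [v_1,v_5], [v_2,v_3], [v_3,v_5], [v_4,v_5]
  2-simplices (6): [v_0,v_1,v_2], [v_0,v_1,v_4], [v_0,v_3,v_5], [v_0,v_4,v_5], [v_1,v_2,v_3], [v_1,v_3,v_5]

Hence C_0 ≅ Z^6, C_1 ≅ Z^12, C_2 ≅ Z^6.

The boundary map ∂_1: C_1 → C_0 is given by ∂[p,q] = [q] − [p].
As a 6×12 matrix over Z this has rank 5, with invariant factors (1,1,1,1,1).

Boundary ∂_2: C_2 → C_1 acts by ∂[p,q,r] = [q,r] − [p,r] + [p,q]. For instance
  ∂[v_0,v_4,v_5] = [v_4,v_5] − [v_0,v_5] + [v_0,v_4],
  ∂[v_1,v_3,v_5] = [v_3,v_5] − [v_1,v_5] + [v_1,v_3].
As a 12×6 matrix over Z this has rank 6, with invariant factors (1,1,1,1,1,1).

Computing H_k = (kernel of ∂_k) / (image of ∂_{k+1}):

  H_0: rank C_0 − rank ∂_1 = 6 − 5 = 1, and the invariant factors of ∂_1 are all 1, so H_0 ≅ Z.
  H_1: rank ker ∂_1 − rank ∂_2 = (12 − 5) − 6 = 1, and the invariant factors of ∂_2 are all 1, so H_1 ≅ Z.
  H_2: rank ker ∂_2 − rank ∂_3 = (6 − 6) − 0 = 0, and there is no ∂_3, so H_2 ≅ 0.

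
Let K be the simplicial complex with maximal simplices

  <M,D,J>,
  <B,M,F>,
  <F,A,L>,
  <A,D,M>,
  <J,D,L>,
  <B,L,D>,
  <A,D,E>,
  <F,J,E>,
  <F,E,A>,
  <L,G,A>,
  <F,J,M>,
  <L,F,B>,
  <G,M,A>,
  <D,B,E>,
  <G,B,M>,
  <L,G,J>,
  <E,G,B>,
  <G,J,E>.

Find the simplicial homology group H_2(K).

H_2 ≅ Z.

Take the total order A < B < D < E < F < G < J < L < M on the vertex set. Then K (dimension 2) consists of the simplices:

  0-simplices (9): A, B, D, E, F, G, J, L, M
  1-simplices (27): AD, AE, AF, AG, AL, AM, BD, BE, BF, BG, BL, BM, DE, DJ, DL, DM, EF, EG, EJ, FJ, FL, FM, GJ, GL, GM, JL, JM
  2-simplices (18): ADE, ADM, AEF, AFL, AGL, AGM, BDE, BDL, BEG, BFL, BFM, BGM, DJL, DJM, EFJ, EGJ, FJM, GJL

Hence C_0 ≅ Z^9, C_1 ≅ Z^27, C_2 ≅ Z^18.

Boundary ∂_1: C_1 → C_0 is given by ∂[p,q] = [q] − [p].
The resulting 9×27 matrix has rank 8, and its Smith normal form has invariant factors (1,1,1,1,1,1,1,1).

The boundary map ∂_2: C_2 → C_1 maps a triangle to the signed sum of its edges. For instance
  ∂ADE = DE − AE + AD,
  ∂BEG = EG − BG + BE.
The resulting 27×18 matrix has rank 17, and its Smith normal form has invariant factors (1,1,1,1,1,1,1,1,1,1,1,1,1,1,1,1,1).

From H_k ≅ ker(∂_k) / im(∂_{k+1}) we obtain:

  H_2: rank ker ∂_2 − rank ∂_3 = (18 − 17) − 0 = 1, and there is no ∂_3, so H_2 = Z.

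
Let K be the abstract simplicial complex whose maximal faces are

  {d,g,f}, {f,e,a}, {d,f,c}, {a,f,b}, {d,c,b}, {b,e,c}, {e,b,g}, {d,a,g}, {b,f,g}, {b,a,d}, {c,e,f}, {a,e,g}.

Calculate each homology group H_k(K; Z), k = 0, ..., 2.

Take the total order a < b < c < d < e < f < g on the vertex set. Then K (dimension 2) consists of the simplices:

  0-simplices (7): a, b, c, d, e, f, g
  1-simplices (18): ab, ad, ae, af, ag, bc, bd, be, bf, bg, cd, ce, cf, df, dg, ef, eg, fg
  2-simplices (12): abd, abf, adg, aef, aeg, bcd, bce, beg, bfg, cdf, cef, dfg

giving chain groups C_0 ≅ Z^7, C_1 ≅ Z^18, C_2 ≅ Z^12.

Boundary ∂_1: C_1 → C_0 sends each edge [p,q] (with p < q) to q − p. For instance
  ∂ab = b − a.
This gives a 7×18 integer matrix of rank 6; reducing to Smith normal form yields diagonal entries (1,1,1,1,1,1).

Boundary ∂_2: C_2 → C_1 maps a triangle to the signed sum of its edges. For instance
  ∂aeg = eg − ag + ae,
  ∂cdf = df − cf + cd.
The 18×12 boundary matrix has rank 12 and Smith normal form diag(1,1,1,1,1,1,1,1,1,1,1,2).

Reading off H_k = ker ∂_k / im ∂_{k+1}:

  H_0: rank C_0 − rank ∂_1 = 7 − 6 = 1, and the invariant factors of ∂_1 are all 1, so H_0 ≅ Z.
  H_1: rank ker ∂_1 − rank ∂_2 = (18 − 6) − 12 = 0, and ∂_2 has invariant factor 2 > 1, so H_1 ≅ Z/2Z.
  H_2: rank ker ∂_2 − rank ∂_3 = (12 − 12) − 0 = 0, and there is no ∂_3, so H_2 ≅ 0.

(K is a triangulation of the real projective plane RP^2.)

H_0 = Z,  H_1 = Z/2Z,  H_2 = 0.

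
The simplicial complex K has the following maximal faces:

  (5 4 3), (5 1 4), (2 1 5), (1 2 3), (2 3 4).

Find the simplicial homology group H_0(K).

Order the vertices as 1 < 2 < 3 < 4 < 5. Listing each simplex with vertices in this order, K has dimension 2 with simplices:

  0-simplices (5): [1], [2], [3], [4], [5]
  1-simplices (10): [1,2], [1,3], [1,4], [1,5], [2,3], [2,4], [2,5], [3,4], [3,5], [4,5]
  2-simplices (5): [1,2,3], [1,2,5], [1,4,5], [2,3,4], [3,4,5]

so the chain groups are C_0 ≅ Z^5, C_1 ≅ Z^10, C_2 ≅ Z^5.

The boundary map ∂_1: C_1 → C_0 is given by ∂[p,q] = [q] − [p]. For instance
  ∂[2,4] = [4] − [2].
This gives a 5×10 integer matrix of rank 4; reducing to Smith normal form yields diagonal entries (1,1,1,1).

The boundary map ∂_2: C_2 → C_1 acts by ∂[p,q,r] = [q,r] − [p,r] + [p,q]. For instance
  ∂[1,2,5] = [2,5] − [1,5] + [1,2],
  ∂[1,2,3] = [2,3] − [1,3] + [1,2].
The 10×5 boundary matrix has rank 5 and Smith normal form diag(1,1,1,1,1).

Computing H_k = (kernel of ∂_k) / (image of ∂_{k+1}):

  H_0: rank C_0 − rank ∂_1 = 5 − 4 = 1, and the invariant factors of ∂_1 are all 1, so H_0 = Z.

(K is a triangulation of the Möbius band.)

H_0 ≅ Z.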